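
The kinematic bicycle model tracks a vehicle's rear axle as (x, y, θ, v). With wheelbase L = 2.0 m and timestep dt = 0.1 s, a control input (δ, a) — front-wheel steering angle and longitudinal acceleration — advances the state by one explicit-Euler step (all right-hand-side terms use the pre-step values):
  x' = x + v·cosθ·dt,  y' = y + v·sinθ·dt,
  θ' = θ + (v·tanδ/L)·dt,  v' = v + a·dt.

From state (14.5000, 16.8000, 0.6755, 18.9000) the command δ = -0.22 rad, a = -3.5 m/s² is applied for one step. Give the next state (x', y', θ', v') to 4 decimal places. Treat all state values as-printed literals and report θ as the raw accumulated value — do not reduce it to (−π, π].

(15.9749, 17.9818, 0.4642, 18.5500)

x' = 14.5000 + 18.9000·cos(0.6755)·0.1 = 15.9749
y' = 16.8000 + 18.9000·sin(0.6755)·0.1 = 17.9818
θ' = 0.6755 + (18.9000/2.0)·tan(-0.22)·0.1 = 0.4642
v' = 18.9000 − 3.5000·0.1 = 18.5500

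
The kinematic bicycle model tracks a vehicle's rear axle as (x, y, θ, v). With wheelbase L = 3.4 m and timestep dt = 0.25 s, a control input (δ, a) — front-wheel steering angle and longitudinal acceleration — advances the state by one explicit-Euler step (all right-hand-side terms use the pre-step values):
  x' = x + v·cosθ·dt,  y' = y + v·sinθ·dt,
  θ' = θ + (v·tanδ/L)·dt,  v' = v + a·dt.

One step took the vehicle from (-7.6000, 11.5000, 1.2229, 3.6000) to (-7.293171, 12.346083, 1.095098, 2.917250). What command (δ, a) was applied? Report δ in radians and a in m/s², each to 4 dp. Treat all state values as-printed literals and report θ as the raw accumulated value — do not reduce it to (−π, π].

a = (v'−v)/dt = (-0.682750)/0.25 = -2.7310
Δθ = θ'−θ = -0.127802;  (v·dt/L) = 3.6000·0.25/3.4 = 0.264706
tan δ = Δθ·L/(v·dt) = -0.482808  →  δ = -0.4498

δ = -0.4498, a = -2.7310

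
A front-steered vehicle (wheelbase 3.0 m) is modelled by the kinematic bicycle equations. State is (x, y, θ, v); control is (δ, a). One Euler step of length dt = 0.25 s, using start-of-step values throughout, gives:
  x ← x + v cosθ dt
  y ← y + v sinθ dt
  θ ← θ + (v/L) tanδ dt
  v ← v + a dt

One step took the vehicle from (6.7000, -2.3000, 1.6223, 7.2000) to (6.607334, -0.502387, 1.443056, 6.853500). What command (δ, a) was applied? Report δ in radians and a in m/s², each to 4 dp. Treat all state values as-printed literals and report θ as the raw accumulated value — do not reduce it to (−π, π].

a = (v'−v)/dt = (-0.346500)/0.25 = -1.3860
Δθ = θ'−θ = -0.179244;  (v·dt/L) = 7.2000·0.25/3.0 = 0.600000
tan δ = Δθ·L/(v·dt) = -0.298740  →  δ = -0.2903

δ = -0.2903, a = -1.3860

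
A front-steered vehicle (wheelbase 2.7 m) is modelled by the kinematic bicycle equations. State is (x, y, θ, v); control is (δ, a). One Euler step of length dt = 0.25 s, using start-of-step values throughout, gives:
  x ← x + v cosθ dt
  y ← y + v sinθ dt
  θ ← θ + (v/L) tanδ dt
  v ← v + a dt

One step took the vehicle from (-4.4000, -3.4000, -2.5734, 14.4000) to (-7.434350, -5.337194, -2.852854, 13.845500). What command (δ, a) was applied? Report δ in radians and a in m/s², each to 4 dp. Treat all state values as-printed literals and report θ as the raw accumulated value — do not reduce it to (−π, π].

δ = -0.2066, a = -2.2180

a = (v'−v)/dt = (-0.554500)/0.25 = -2.2180
Δθ = θ'−θ = -0.279454;  (v·dt/L) = 14.4000·0.25/2.7 = 1.333333
tan δ = Δθ·L/(v·dt) = -0.209590  →  δ = -0.2066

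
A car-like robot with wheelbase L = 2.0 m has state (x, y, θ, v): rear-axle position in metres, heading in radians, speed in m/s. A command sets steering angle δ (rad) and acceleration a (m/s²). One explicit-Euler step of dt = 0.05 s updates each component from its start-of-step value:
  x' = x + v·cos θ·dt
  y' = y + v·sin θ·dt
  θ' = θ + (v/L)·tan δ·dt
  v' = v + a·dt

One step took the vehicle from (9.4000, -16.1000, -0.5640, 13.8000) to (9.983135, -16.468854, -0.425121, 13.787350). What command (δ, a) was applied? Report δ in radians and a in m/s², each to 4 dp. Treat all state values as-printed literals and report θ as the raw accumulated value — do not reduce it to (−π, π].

δ = 0.3827, a = -0.2530

a = (v'−v)/dt = (-0.012650)/0.05 = -0.2530
Δθ = θ'−θ = 0.138879;  (v·dt/L) = 13.8000·0.05/2.0 = 0.345000
tan δ = Δθ·L/(v·dt) = 0.402548  →  δ = 0.3827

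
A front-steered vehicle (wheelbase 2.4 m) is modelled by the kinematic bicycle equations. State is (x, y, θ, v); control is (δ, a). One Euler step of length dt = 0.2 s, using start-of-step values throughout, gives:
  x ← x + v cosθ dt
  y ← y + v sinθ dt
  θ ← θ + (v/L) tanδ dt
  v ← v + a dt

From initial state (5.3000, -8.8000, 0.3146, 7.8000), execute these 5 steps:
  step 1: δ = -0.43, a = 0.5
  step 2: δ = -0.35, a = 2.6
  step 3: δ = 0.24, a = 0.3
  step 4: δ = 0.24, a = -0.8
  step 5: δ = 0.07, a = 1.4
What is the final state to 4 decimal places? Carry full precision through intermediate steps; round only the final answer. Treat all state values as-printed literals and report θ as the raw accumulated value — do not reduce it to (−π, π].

(13.3508, -8.5527, 0.1694, 8.6000)

after step 1 (δ=-0.43, a=0.5): (6.783436, -8.317280, 0.016496, 7.900000)
after step 2 (δ=-0.35, a=2.6): (8.363221, -8.291217, -0.223814, 8.420000)
after step 3 (δ=0.24, a=0.3): (10.005218, -8.664981, -0.052105, 8.480000)
after step 4 (δ=0.24, a=-0.8): (11.698917, -8.753310, 0.120829, 8.320000)
after step 5 (δ=0.07, a=1.4): (13.350785, -8.552740, 0.169441, 8.600000)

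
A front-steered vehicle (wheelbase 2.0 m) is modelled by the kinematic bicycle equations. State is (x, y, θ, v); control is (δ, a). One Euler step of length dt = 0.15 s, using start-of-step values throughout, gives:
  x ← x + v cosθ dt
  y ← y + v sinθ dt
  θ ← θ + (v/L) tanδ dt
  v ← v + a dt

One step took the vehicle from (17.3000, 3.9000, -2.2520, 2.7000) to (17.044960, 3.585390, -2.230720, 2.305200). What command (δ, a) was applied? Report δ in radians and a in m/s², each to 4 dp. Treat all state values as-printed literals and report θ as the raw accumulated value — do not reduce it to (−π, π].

δ = 0.1047, a = -2.6320

a = (v'−v)/dt = (-0.394800)/0.15 = -2.6320
Δθ = θ'−θ = 0.021280;  (v·dt/L) = 2.7000·0.15/2.0 = 0.202500
tan δ = Δθ·L/(v·dt) = 0.105086  →  δ = 0.1047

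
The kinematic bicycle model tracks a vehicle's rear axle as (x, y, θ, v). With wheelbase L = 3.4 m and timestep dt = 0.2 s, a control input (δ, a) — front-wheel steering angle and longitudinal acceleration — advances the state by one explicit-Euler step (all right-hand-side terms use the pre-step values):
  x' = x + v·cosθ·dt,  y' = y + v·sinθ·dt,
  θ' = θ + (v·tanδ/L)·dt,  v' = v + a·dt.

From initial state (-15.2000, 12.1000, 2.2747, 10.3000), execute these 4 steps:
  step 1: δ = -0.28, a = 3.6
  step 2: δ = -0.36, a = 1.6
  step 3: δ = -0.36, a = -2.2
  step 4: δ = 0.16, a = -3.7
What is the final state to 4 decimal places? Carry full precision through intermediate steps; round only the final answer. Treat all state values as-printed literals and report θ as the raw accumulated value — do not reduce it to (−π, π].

after step 1 (δ=-0.28, a=3.6): (-16.533229, 13.670382, 2.100476, 11.020000)
after step 2 (δ=-0.36, a=1.6): (-17.646815, 15.572366, 1.856478, 11.340000)
after step 3 (δ=-0.36, a=-2.2): (-18.285964, 17.748443, 1.605395, 10.900000)
after step 4 (δ=0.16, a=-3.7): (-18.361375, 19.927139, 1.708868, 10.160000)

(-18.3614, 19.9271, 1.7089, 10.1600)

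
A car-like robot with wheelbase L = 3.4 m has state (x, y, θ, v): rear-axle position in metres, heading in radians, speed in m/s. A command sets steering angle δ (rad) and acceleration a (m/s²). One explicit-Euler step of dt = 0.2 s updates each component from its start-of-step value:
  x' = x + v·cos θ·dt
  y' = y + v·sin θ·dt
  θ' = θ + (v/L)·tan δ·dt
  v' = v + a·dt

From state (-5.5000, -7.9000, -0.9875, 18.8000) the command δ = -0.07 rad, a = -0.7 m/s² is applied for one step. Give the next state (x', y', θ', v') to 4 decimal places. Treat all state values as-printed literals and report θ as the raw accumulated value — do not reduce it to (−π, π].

x' = -5.5000 + 18.8000·cos(-0.9875)·0.2 = -3.4291
y' = -7.9000 + 18.8000·sin(-0.9875)·0.2 = -11.0383
θ' = -0.9875 + (18.8000/3.4)·tan(-0.07)·0.2 = -1.0650
v' = 18.8000 − 0.7000·0.2 = 18.6600

(-3.4291, -11.0383, -1.0650, 18.6600)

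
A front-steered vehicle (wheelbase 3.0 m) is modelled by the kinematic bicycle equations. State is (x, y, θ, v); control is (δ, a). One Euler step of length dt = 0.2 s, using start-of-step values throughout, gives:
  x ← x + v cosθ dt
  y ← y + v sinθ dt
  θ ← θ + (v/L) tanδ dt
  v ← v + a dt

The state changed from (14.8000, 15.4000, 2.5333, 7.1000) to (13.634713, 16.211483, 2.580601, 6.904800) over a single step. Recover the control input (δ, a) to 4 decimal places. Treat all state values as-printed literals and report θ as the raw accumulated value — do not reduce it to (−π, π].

a = (v'−v)/dt = (-0.195200)/0.2 = -0.9760
Δθ = θ'−θ = 0.047301;  (v·dt/L) = 7.1000·0.2/3.0 = 0.473333
tan δ = Δθ·L/(v·dt) = 0.099932  →  δ = 0.0996

δ = 0.0996, a = -0.9760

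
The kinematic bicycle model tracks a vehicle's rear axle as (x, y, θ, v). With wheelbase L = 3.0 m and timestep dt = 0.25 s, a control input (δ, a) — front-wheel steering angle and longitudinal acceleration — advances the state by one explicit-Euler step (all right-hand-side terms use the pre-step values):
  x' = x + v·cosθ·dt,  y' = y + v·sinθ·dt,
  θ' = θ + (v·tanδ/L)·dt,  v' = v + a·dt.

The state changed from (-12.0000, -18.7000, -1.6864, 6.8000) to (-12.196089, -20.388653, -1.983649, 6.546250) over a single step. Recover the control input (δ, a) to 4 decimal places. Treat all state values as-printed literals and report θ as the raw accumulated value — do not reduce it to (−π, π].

a = (v'−v)/dt = (-0.253750)/0.25 = -1.0150
Δθ = θ'−θ = -0.297249;  (v·dt/L) = 6.8000·0.25/3.0 = 0.566667
tan δ = Δθ·L/(v·dt) = -0.524557  →  δ = -0.4831

δ = -0.4831, a = -1.0150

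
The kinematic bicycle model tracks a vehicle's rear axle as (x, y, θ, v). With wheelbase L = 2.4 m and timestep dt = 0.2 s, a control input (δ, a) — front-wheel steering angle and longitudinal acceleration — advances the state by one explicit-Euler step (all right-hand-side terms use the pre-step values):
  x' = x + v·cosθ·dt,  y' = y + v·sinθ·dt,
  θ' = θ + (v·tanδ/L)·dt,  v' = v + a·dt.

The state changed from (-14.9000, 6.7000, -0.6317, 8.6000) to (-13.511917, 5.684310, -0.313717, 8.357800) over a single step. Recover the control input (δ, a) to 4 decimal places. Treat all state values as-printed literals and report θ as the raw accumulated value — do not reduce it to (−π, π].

a = (v'−v)/dt = (-0.242200)/0.2 = -1.2110
Δθ = θ'−θ = 0.317983;  (v·dt/L) = 8.6000·0.2/2.4 = 0.716667
tan δ = Δθ·L/(v·dt) = 0.443697  →  δ = 0.4176

δ = 0.4176, a = -1.2110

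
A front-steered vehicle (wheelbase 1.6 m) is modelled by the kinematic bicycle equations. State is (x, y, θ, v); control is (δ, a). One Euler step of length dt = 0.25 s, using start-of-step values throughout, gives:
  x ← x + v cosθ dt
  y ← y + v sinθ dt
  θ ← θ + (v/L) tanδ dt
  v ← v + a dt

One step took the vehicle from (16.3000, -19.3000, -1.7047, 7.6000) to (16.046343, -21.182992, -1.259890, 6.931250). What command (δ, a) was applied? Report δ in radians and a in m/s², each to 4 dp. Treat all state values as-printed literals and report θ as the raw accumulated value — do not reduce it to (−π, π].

δ = 0.3584, a = -2.6750

a = (v'−v)/dt = (-0.668750)/0.25 = -2.6750
Δθ = θ'−θ = 0.444810;  (v·dt/L) = 7.6000·0.25/1.6 = 1.187500
tan δ = Δθ·L/(v·dt) = 0.374577  →  δ = 0.3584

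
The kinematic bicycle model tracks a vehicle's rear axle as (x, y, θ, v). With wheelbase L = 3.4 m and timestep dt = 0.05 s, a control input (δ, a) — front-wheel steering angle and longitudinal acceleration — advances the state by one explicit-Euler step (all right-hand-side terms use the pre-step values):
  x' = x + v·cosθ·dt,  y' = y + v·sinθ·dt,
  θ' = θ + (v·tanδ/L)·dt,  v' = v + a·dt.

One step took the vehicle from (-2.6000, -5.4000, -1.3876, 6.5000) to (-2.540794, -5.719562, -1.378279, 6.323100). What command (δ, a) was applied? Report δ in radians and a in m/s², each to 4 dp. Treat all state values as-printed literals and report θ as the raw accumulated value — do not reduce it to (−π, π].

δ = 0.0972, a = -3.5380

a = (v'−v)/dt = (-0.176900)/0.05 = -3.5380
Δθ = θ'−θ = 0.009321;  (v·dt/L) = 6.5000·0.05/3.4 = 0.095588
tan δ = Δθ·L/(v·dt) = 0.097512  →  δ = 0.0972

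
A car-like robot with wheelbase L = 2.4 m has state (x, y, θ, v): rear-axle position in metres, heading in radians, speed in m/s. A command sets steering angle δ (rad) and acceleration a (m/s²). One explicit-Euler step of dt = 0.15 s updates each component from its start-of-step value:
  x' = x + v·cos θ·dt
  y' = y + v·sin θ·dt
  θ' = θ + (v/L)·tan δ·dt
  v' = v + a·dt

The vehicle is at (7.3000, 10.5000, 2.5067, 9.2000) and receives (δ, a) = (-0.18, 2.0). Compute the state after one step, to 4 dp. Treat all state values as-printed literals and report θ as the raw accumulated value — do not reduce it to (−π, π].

x' = 7.3000 + 9.2000·cos(2.5067)·0.15 = 6.1889
y' = 10.5000 + 9.2000·sin(2.5067)·0.15 = 11.3185
θ' = 2.5067 + (9.2000/2.4)·tan(-0.18)·0.15 = 2.4021
v' = 9.2000 + 2.0000·0.15 = 9.5000

(6.1889, 11.3185, 2.4021, 9.5000)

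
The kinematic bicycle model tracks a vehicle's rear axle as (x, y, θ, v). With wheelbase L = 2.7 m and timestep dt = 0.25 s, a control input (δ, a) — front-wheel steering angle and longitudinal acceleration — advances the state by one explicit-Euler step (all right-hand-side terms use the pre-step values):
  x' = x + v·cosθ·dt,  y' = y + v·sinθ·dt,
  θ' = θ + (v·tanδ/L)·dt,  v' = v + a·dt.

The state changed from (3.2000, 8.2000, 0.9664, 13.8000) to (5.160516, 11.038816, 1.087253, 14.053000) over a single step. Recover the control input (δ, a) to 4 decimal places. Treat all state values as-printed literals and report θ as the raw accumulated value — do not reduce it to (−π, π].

δ = 0.0943, a = 1.0120

a = (v'−v)/dt = (0.253000)/0.25 = 1.0120
Δθ = θ'−θ = 0.120853;  (v·dt/L) = 13.8000·0.25/2.7 = 1.277778
tan δ = Δθ·L/(v·dt) = 0.094581  →  δ = 0.0943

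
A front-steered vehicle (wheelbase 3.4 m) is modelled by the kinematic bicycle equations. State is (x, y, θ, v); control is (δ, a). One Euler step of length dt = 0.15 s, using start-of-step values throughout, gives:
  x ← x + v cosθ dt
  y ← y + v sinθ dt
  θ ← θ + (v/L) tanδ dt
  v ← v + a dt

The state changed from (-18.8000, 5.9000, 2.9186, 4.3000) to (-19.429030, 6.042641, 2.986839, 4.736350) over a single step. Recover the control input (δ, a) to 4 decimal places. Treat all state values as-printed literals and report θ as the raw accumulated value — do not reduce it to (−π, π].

a = (v'−v)/dt = (0.436350)/0.15 = 2.9090
Δθ = θ'−θ = 0.068239;  (v·dt/L) = 4.3000·0.15/3.4 = 0.189706
tan δ = Δθ·L/(v·dt) = 0.359709  →  δ = 0.3453

δ = 0.3453, a = 2.9090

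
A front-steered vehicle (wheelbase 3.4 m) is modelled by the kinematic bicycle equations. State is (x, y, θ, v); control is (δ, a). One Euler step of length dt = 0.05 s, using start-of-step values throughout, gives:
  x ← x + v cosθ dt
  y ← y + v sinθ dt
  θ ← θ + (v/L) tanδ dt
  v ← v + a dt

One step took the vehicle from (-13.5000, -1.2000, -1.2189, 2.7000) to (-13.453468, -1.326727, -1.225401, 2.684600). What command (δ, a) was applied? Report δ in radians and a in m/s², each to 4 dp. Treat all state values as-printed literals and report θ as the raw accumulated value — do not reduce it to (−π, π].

δ = -0.1623, a = -0.3080

a = (v'−v)/dt = (-0.015400)/0.05 = -0.3080
Δθ = θ'−θ = -0.006501;  (v·dt/L) = 2.7000·0.05/3.4 = 0.039706
tan δ = Δθ·L/(v·dt) = -0.163729  →  δ = -0.1623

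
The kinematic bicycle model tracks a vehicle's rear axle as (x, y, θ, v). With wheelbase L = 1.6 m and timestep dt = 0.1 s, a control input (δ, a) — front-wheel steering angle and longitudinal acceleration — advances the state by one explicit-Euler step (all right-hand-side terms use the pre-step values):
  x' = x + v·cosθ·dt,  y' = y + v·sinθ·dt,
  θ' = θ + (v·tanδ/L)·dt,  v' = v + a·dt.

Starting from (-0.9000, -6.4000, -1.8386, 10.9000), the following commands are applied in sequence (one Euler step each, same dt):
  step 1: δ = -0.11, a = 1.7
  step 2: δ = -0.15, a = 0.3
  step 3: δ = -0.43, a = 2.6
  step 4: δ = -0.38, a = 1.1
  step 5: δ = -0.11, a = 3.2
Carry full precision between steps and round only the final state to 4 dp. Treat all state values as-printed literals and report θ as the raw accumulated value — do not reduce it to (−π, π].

after step 1 (δ=-0.11, a=1.7): (-1.188429, -7.451146, -1.913841, 11.070000)
after step 2 (δ=-0.15, a=0.3): (-1.560776, -8.493647, -2.018408, 11.100000)
after step 3 (δ=-0.43, a=2.6): (-2.041199, -9.494293, -2.336576, 11.360000)
after step 4 (δ=-0.38, a=1.1): (-2.828560, -10.313170, -2.620159, 11.470000)
after step 5 (δ=-0.11, a=3.2): (-3.823130, -10.884518, -2.699335, 11.790000)

(-3.8231, -10.8845, -2.6993, 11.7900)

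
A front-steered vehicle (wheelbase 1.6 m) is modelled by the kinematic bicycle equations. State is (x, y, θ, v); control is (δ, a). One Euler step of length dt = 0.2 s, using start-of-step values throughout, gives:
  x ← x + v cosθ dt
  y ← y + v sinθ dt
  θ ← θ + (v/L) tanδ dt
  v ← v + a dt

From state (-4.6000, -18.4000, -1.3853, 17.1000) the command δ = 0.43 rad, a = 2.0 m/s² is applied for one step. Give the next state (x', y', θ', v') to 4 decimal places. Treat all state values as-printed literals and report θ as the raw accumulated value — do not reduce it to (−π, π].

(-3.9692, -21.7613, -0.4050, 17.5000)

x' = -4.6000 + 17.1000·cos(-1.3853)·0.2 = -3.9692
y' = -18.4000 + 17.1000·sin(-1.3853)·0.2 = -21.7613
θ' = -1.3853 + (17.1000/1.6)·tan(0.43)·0.2 = -0.4050
v' = 17.1000 + 2.0000·0.2 = 17.5000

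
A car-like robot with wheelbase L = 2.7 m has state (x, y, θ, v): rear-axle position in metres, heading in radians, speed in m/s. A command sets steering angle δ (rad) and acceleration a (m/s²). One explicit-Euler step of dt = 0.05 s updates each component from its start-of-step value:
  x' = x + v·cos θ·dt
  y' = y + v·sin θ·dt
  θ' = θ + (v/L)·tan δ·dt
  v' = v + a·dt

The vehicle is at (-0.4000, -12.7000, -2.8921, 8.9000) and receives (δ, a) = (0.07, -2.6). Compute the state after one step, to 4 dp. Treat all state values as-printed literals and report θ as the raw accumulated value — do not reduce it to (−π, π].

(-0.8312, -12.8099, -2.8805, 8.7700)

x' = -0.4000 + 8.9000·cos(-2.8921)·0.05 = -0.8312
y' = -12.7000 + 8.9000·sin(-2.8921)·0.05 = -12.8099
θ' = -2.8921 + (8.9000/2.7)·tan(0.07)·0.05 = -2.8805
v' = 8.9000 − 2.6000·0.05 = 8.7700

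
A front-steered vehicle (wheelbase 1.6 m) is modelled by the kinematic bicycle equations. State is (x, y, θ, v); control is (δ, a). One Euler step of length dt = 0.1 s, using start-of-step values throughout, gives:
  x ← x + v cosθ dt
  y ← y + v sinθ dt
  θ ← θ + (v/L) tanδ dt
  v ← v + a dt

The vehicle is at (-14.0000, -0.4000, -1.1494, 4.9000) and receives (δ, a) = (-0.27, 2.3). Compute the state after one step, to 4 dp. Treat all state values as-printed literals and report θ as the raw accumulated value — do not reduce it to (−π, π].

x' = -14.0000 + 4.9000·cos(-1.1494)·0.1 = -13.7996
y' = -0.4000 + 4.9000·sin(-1.1494)·0.1 = -0.8471
θ' = -1.1494 + (4.9000/1.6)·tan(-0.27)·0.1 = -1.2342
v' = 4.9000 + 2.3000·0.1 = 5.1300

(-13.7996, -0.8471, -1.2342, 5.1300)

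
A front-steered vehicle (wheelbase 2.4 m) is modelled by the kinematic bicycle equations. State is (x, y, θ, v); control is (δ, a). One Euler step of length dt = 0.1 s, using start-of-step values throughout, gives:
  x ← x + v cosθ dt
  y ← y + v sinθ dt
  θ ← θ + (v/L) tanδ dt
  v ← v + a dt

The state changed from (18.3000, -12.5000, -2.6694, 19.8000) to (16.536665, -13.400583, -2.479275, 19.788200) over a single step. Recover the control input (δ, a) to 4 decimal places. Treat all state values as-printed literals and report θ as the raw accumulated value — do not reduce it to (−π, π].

a = (v'−v)/dt = (-0.011800)/0.1 = -0.1180
Δθ = θ'−θ = 0.190125;  (v·dt/L) = 19.8000·0.1/2.4 = 0.825000
tan δ = Δθ·L/(v·dt) = 0.230455  →  δ = 0.2265

δ = 0.2265, a = -0.1180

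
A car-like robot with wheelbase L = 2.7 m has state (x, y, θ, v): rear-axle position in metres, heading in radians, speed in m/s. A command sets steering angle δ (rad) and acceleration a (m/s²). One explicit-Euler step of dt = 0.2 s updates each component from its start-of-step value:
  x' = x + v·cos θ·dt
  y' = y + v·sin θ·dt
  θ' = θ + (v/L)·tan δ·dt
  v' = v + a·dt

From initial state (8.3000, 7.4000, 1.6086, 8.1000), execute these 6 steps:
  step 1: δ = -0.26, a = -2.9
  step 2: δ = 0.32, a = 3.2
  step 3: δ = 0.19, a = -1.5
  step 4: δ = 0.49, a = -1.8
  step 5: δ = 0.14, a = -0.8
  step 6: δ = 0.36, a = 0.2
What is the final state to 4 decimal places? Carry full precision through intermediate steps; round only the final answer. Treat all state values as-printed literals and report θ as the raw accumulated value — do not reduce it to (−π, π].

(6.5442, 16.2487, 2.3433, 7.3800)

after step 1 (δ=-0.26, a=-2.9): (8.238773, 9.018843, 1.448987, 7.520000)
after step 2 (δ=0.32, a=3.2): (8.421521, 10.511699, 1.633583, 8.160000)
after step 3 (δ=0.19, a=-1.5): (8.319120, 12.140483, 1.749830, 7.860000)
after step 4 (δ=0.49, a=-1.8): (8.039180, 13.687356, 2.060380, 7.500000)
after step 5 (δ=0.14, a=-0.8): (7.333792, 15.011149, 2.138670, 7.340000)
after step 6 (δ=0.36, a=0.2): (6.544242, 16.248741, 2.343322, 7.380000)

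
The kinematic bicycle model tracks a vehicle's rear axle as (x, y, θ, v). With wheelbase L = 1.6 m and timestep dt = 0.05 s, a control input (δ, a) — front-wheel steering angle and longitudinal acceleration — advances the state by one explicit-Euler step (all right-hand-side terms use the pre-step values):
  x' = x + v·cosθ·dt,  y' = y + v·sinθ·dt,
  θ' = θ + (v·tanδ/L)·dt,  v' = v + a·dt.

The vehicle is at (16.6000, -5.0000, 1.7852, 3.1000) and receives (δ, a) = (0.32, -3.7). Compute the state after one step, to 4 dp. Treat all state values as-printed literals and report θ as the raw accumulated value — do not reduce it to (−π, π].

x' = 16.6000 + 3.1000·cos(1.7852)·0.05 = 16.5670
y' = -5.0000 + 3.1000·sin(1.7852)·0.05 = -4.8485
θ' = 1.7852 + (3.1000/1.6)·tan(0.32)·0.05 = 1.8173
v' = 3.1000 − 3.7000·0.05 = 2.9150

(16.5670, -4.8485, 1.8173, 2.9150)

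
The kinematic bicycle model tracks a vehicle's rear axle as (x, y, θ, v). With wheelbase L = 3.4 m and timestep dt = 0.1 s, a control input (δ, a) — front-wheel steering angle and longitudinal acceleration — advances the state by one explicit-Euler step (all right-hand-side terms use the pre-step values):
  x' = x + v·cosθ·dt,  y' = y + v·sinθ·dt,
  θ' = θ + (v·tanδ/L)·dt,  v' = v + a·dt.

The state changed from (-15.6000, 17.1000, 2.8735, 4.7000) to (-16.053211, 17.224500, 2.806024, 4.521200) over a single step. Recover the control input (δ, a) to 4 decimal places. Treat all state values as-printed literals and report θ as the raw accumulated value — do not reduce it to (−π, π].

δ = -0.4541, a = -1.7880

a = (v'−v)/dt = (-0.178800)/0.1 = -1.7880
Δθ = θ'−θ = -0.067476;  (v·dt/L) = 4.7000·0.1/3.4 = 0.138235
tan δ = Δθ·L/(v·dt) = -0.488124  →  δ = -0.4541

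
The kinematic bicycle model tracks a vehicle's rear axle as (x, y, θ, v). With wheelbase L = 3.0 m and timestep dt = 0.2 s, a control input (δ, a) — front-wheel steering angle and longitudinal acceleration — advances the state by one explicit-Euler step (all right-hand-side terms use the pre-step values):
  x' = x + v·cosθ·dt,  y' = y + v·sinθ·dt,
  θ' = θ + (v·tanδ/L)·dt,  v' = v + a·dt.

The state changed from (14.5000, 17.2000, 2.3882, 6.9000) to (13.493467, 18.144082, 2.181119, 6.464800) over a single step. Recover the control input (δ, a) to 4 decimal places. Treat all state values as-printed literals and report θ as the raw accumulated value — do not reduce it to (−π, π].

δ = -0.4230, a = -2.1760

a = (v'−v)/dt = (-0.435200)/0.2 = -2.1760
Δθ = θ'−θ = -0.207081;  (v·dt/L) = 6.9000·0.2/3.0 = 0.460000
tan δ = Δθ·L/(v·dt) = -0.450176  →  δ = -0.4230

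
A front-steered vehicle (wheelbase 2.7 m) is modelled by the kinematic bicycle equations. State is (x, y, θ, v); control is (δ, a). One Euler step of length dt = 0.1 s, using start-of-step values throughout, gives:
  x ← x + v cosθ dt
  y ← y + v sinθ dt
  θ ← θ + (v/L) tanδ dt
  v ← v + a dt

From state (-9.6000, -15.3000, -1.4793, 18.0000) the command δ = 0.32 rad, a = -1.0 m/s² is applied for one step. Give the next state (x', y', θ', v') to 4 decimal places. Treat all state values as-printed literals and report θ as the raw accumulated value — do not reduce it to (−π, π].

(-9.4355, -17.0925, -1.2584, 17.9000)

x' = -9.6000 + 18.0000·cos(-1.4793)·0.1 = -9.4355
y' = -15.3000 + 18.0000·sin(-1.4793)·0.1 = -17.0925
θ' = -1.4793 + (18.0000/2.7)·tan(0.32)·0.1 = -1.2584
v' = 18.0000 − 1.0000·0.1 = 17.9000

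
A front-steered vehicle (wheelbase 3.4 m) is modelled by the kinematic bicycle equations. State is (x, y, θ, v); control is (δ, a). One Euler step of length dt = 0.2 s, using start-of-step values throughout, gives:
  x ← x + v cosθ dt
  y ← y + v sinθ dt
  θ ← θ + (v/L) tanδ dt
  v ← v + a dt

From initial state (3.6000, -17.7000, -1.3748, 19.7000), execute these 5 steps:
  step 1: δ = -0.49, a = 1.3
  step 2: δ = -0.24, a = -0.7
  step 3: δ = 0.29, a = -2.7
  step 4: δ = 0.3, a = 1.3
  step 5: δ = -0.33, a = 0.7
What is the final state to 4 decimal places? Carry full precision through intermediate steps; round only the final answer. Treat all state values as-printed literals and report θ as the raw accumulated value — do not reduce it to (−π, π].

after step 1 (δ=-0.49, a=1.3): (4.367291, -21.564565, -1.992903, 19.960000)
after step 2 (δ=-0.24, a=-0.7): (2.731837, -25.206179, -2.280229, 19.820000)
after step 3 (δ=0.29, a=-2.7): (0.149674, -28.213792, -1.932315, 19.280000)
after step 4 (δ=0.3, a=1.3): (-1.214174, -31.820543, -1.581491, 19.540000)
after step 5 (δ=-0.33, a=0.7): (-1.255968, -35.728319, -1.975193, 19.680000)

(-1.2560, -35.7283, -1.9752, 19.6800)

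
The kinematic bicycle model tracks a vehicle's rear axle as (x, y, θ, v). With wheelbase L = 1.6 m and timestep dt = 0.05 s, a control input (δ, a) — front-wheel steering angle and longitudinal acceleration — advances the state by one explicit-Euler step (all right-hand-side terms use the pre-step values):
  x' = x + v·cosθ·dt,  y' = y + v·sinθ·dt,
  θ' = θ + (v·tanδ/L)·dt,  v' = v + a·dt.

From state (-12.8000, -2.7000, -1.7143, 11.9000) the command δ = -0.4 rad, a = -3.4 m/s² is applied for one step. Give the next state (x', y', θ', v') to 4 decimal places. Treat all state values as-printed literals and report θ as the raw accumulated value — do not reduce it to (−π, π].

(-12.8851, -3.2889, -1.8715, 11.7300)

x' = -12.8000 + 11.9000·cos(-1.7143)·0.05 = -12.8851
y' = -2.7000 + 11.9000·sin(-1.7143)·0.05 = -3.2889
θ' = -1.7143 + (11.9000/1.6)·tan(-0.4)·0.05 = -1.8715
v' = 11.9000 − 3.4000·0.05 = 11.7300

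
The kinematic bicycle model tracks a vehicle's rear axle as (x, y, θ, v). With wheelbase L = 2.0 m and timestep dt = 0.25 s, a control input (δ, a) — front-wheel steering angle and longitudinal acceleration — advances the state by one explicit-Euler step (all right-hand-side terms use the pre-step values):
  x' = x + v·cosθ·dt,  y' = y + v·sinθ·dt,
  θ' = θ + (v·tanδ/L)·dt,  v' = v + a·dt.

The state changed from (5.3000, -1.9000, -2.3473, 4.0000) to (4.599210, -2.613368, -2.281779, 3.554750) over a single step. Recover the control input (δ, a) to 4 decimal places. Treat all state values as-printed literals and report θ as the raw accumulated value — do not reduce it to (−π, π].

δ = 0.1303, a = -1.7810

a = (v'−v)/dt = (-0.445250)/0.25 = -1.7810
Δθ = θ'−θ = 0.065521;  (v·dt/L) = 4.0000·0.25/2.0 = 0.500000
tan δ = Δθ·L/(v·dt) = 0.131042  →  δ = 0.1303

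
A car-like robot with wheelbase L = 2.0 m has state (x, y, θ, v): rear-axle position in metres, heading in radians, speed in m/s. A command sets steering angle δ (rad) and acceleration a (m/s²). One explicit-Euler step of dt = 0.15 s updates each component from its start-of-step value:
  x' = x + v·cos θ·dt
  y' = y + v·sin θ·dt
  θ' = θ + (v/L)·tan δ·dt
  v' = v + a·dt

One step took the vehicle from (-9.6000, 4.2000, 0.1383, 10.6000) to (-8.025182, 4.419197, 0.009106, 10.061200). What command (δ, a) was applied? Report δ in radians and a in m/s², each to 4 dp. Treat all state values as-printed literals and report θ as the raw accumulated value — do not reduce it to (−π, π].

δ = -0.1611, a = -3.5920

a = (v'−v)/dt = (-0.538800)/0.15 = -3.5920
Δθ = θ'−θ = -0.129194;  (v·dt/L) = 10.6000·0.15/2.0 = 0.795000
tan δ = Δθ·L/(v·dt) = -0.162508  →  δ = -0.1611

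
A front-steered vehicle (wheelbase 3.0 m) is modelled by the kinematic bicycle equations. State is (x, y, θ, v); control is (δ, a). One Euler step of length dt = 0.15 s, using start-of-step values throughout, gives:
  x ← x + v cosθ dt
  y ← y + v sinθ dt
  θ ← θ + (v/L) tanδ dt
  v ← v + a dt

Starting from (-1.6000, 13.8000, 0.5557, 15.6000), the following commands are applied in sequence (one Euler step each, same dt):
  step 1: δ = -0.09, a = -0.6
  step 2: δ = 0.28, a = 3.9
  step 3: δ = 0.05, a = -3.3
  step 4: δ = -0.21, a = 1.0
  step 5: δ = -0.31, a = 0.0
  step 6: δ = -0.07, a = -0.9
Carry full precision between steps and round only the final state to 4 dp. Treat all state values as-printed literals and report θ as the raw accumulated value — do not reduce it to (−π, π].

after step 1 (δ=-0.09, a=-0.6): (0.387903, 15.034439, 0.485310, 15.510000)
after step 2 (δ=0.28, a=3.9): (2.445764, 16.119711, 0.708308, 16.095000)
after step 3 (δ=0.05, a=-3.3): (4.279298, 17.690301, 0.748579, 15.600000)
after step 4 (δ=-0.21, a=1.0): (5.993715, 19.282901, 0.582328, 15.750000)
after step 5 (δ=-0.31, a=0.0): (7.966838, 20.582205, 0.330070, 15.750000)
after step 6 (δ=-0.07, a=-0.9): (10.201809, 21.347914, 0.274855, 15.615000)

(10.2018, 21.3479, 0.2749, 15.6150)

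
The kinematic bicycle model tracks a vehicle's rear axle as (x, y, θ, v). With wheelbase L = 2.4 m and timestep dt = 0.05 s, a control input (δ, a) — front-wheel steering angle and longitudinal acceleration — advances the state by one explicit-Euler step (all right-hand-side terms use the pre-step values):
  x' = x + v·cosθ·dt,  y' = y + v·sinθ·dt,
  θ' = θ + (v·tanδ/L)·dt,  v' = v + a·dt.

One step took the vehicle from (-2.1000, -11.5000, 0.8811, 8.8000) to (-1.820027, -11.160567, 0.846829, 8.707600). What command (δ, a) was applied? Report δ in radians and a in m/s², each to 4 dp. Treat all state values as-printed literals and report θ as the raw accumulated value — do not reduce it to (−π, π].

a = (v'−v)/dt = (-0.092400)/0.05 = -1.8480
Δθ = θ'−θ = -0.034271;  (v·dt/L) = 8.8000·0.05/2.4 = 0.183333
tan δ = Δθ·L/(v·dt) = -0.186933  →  δ = -0.1848

δ = -0.1848, a = -1.8480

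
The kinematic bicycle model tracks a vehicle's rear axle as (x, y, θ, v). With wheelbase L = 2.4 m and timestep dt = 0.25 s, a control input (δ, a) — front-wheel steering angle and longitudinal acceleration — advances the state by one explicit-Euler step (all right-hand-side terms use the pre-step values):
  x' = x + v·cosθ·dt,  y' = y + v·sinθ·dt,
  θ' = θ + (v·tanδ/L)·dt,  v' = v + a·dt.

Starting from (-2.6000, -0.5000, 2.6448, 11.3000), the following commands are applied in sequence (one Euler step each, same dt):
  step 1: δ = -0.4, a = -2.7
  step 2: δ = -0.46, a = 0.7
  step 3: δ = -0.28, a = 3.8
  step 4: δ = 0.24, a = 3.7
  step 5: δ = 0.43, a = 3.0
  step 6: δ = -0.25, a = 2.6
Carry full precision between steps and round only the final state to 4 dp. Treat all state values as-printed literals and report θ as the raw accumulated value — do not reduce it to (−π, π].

after step 1 (δ=-0.4, a=-2.7): (-5.083502, 0.846419, 2.147137, 10.625000)
after step 2 (δ=-0.46, a=0.7): (-6.531051, 3.073584, 1.598789, 10.800000)
after step 3 (δ=-0.28, a=3.8): (-6.606621, 5.772527, 1.275290, 11.750000)
after step 4 (δ=0.24, a=3.7): (-5.751150, 8.582700, 1.574813, 12.675000)
after step 5 (δ=0.43, a=3.0): (-5.763879, 11.751425, 2.180336, 13.425000)
after step 6 (δ=-0.25, a=2.6): (-7.685300, 14.503252, 1.823257, 14.075000)

(-7.6853, 14.5033, 1.8233, 14.0750)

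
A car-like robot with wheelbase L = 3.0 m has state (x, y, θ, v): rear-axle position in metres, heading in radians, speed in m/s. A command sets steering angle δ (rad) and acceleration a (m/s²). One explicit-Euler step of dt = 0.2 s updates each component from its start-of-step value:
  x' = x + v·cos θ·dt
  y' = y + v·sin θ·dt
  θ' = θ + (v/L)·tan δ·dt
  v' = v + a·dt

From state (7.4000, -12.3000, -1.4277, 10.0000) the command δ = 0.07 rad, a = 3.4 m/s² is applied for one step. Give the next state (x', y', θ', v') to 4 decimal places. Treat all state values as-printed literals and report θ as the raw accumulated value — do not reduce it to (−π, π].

x' = 7.4000 + 10.0000·cos(-1.4277)·0.2 = 7.6852
y' = -12.3000 + 10.0000·sin(-1.4277)·0.2 = -14.2796
θ' = -1.4277 + (10.0000/3.0)·tan(0.07)·0.2 = -1.3810
v' = 10.0000 + 3.4000·0.2 = 10.6800

(7.6852, -14.2796, -1.3810, 10.6800)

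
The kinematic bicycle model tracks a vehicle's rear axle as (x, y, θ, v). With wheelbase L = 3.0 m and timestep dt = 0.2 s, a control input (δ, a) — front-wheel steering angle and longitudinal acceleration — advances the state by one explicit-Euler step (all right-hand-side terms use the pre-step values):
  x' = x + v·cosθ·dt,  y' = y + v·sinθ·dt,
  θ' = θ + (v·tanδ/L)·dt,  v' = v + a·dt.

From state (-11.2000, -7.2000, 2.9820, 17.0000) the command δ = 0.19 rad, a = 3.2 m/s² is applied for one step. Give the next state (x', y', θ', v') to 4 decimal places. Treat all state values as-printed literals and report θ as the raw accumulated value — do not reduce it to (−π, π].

(-14.5568, -6.6597, 3.2000, 17.6400)

x' = -11.2000 + 17.0000·cos(2.9820)·0.2 = -14.5568
y' = -7.2000 + 17.0000·sin(2.9820)·0.2 = -6.6597
θ' = 2.9820 + (17.0000/3.0)·tan(0.19)·0.2 = 3.2000
v' = 17.0000 + 3.2000·0.2 = 17.6400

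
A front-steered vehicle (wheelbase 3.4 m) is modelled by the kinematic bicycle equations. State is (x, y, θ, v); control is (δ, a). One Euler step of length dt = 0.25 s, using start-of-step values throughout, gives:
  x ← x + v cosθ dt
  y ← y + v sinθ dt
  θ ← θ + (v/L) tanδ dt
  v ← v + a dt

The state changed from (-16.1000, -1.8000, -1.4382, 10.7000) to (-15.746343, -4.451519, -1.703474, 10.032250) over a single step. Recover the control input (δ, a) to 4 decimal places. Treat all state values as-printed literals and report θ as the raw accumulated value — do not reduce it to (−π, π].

a = (v'−v)/dt = (-0.667750)/0.25 = -2.6710
Δθ = θ'−θ = -0.265274;  (v·dt/L) = 10.7000·0.25/3.4 = 0.786765
tan δ = Δθ·L/(v·dt) = -0.337171  →  δ = -0.3252

δ = -0.3252, a = -2.6710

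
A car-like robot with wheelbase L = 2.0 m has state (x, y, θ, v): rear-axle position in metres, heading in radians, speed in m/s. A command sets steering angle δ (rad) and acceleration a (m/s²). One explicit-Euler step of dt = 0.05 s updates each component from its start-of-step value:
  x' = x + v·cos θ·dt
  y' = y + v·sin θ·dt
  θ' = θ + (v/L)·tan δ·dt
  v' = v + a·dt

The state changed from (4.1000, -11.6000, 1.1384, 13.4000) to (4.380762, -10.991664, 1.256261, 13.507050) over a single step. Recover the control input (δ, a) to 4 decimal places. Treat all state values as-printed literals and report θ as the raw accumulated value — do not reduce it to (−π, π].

a = (v'−v)/dt = (0.107050)/0.05 = 2.1410
Δθ = θ'−θ = 0.117861;  (v·dt/L) = 13.4000·0.05/2.0 = 0.335000
tan δ = Δθ·L/(v·dt) = 0.351824  →  δ = 0.3383

δ = 0.3383, a = 2.1410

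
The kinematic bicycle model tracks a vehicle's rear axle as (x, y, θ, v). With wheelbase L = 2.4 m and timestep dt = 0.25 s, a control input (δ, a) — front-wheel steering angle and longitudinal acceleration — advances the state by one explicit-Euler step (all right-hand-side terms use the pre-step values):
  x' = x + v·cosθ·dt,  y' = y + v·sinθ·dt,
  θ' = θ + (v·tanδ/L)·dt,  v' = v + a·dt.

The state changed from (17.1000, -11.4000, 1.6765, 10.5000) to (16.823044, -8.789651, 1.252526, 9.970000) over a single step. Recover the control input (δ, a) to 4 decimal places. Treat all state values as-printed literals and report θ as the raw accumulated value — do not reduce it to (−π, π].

a = (v'−v)/dt = (-0.530000)/0.25 = -2.1200
Δθ = θ'−θ = -0.423974;  (v·dt/L) = 10.5000·0.25/2.4 = 1.093750
tan δ = Δθ·L/(v·dt) = -0.387633  →  δ = -0.3698

δ = -0.3698, a = -2.1200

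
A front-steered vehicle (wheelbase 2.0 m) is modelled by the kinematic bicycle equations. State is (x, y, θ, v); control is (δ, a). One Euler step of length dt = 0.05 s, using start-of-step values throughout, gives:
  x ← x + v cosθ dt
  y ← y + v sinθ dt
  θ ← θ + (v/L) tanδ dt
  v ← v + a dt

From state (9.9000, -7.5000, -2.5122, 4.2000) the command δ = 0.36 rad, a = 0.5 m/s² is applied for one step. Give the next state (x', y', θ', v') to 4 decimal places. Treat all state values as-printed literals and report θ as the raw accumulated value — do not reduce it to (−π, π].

x' = 9.9000 + 4.2000·cos(-2.5122)·0.05 = 9.7302
y' = -7.5000 + 4.2000·sin(-2.5122)·0.05 = -7.6236
θ' = -2.5122 + (4.2000/2.0)·tan(0.36)·0.05 = -2.4727
v' = 4.2000 + 0.5000·0.05 = 4.2250

(9.7302, -7.6236, -2.4727, 4.2250)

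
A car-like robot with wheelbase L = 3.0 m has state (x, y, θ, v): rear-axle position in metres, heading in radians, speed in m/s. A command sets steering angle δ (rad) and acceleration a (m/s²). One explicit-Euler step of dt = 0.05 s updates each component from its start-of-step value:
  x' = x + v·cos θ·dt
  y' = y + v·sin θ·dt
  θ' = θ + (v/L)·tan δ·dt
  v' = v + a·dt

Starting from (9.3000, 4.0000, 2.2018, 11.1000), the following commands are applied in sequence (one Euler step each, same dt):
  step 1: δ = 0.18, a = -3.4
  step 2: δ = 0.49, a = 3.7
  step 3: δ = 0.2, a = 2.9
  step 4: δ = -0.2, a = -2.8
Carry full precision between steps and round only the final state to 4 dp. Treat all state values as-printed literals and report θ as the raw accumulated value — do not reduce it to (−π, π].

after step 1 (δ=0.18, a=-3.4): (8.972575, 4.448127, 2.235464, 10.930000)
after step 2 (δ=0.49, a=3.7): (8.635495, 4.878289, 2.332630, 11.115000)
after step 3 (δ=0.2, a=2.9): (8.251889, 5.280414, 2.370182, 11.260000)
after step 4 (δ=-0.2, a=-2.8): (7.848258, 5.672908, 2.332140, 11.120000)

(7.8483, 5.6729, 2.3321, 11.1200)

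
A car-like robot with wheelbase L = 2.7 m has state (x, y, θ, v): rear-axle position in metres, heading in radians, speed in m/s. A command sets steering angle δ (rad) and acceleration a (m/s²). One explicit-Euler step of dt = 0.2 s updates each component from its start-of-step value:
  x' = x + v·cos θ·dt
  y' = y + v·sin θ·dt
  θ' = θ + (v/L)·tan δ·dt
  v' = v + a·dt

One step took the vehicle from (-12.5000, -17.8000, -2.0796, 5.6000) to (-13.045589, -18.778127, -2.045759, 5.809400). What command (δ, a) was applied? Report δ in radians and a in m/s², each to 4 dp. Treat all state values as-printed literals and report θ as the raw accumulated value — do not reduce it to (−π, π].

δ = 0.0814, a = 1.0470

a = (v'−v)/dt = (0.209400)/0.2 = 1.0470
Δθ = θ'−θ = 0.033841;  (v·dt/L) = 5.6000·0.2/2.7 = 0.414815
tan δ = Δθ·L/(v·dt) = 0.081581  →  δ = 0.0814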